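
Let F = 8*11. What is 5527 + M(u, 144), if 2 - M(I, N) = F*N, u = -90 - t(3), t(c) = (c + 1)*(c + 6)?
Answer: -7143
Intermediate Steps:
t(c) = (1 + c)*(6 + c)
F = 88
u = -126 (u = -90 - (6 + 3² + 7*3) = -90 - (6 + 9 + 21) = -90 - 1*36 = -90 - 36 = -126)
M(I, N) = 2 - 88*N
5527 + M(u, 144) = 5527 + (2 - 88*144) = 5527 + (2 - 12672) = 5527 - 12670 = -7143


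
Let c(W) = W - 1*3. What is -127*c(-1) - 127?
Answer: 381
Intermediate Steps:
c(W) = -3 + W (c(W) = W - 3 = -3 + W)
-127*c(-1) - 127 = -127*(-3 - 1) - 127 = -127*(-4) - 127 = 508 - 127 = 381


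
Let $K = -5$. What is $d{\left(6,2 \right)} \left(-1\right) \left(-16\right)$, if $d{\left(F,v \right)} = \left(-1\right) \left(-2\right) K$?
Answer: $-160$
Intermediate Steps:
$d{\left(F,v \right)} = -10$ ($d{\left(F,v \right)} = \left(-1\right) \left(-2\right) \left(-5\right) = 2 \left(-5\right) = -10$)
$d{\left(6,2 \right)} \left(-1\right) \left(-16\right) = \left(-10\right) \left(-1\right) \left(-16\right) = 10 \left(-16\right) = -160$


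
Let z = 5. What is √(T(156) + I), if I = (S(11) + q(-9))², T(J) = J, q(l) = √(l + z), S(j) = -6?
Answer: 2*√(47 - 6*I) ≈ 13.739 - 0.87342*I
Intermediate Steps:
q(l) = √(5 + l) (q(l) = √(l + 5) = √(5 + l))
I = (-6 + 2*I)² (I = (-6 + √(5 - 9))² = (-6 + √(-4))² = (-6 + 2*I)² ≈ 32.0 - 24.0*I)
√(T(156) + I) = √(156 + (32 - 24*I)) = √(188 - 24*I)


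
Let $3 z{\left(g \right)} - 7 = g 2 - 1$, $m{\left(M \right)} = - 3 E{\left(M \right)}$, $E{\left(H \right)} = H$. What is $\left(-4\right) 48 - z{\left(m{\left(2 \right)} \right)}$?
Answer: $-190$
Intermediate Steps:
$m{\left(M \right)} = - 3 M$
$z{\left(g \right)} = 2 + \frac{2 g}{3}$ ($z{\left(g \right)} = \frac{7}{3} + \frac{g 2 - 1}{3} = \frac{7}{3} + \frac{2 g - 1}{3} = \frac{7}{3} + \frac{-1 + 2 g}{3} = \frac{7}{3} + \left(- \frac{1}{3} + \frac{2 g}{3}\right) = 2 + \frac{2 g}{3}$)
$\left(-4\right) 48 - z{\left(m{\left(2 \right)} \right)} = \left(-4\right) 48 - \left(2 + \frac{2 \left(\left(-3\right) 2\right)}{3}\right) = -192 - \left(2 + \frac{2}{3} \left(-6\right)\right) = -192 - \left(2 - 4\right) = -192 - -2 = -192 + 2 = -190$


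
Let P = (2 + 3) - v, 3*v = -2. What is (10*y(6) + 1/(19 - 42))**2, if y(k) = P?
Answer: 15264649/4761 ≈ 3206.2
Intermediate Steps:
v = -2/3 (v = (1/3)*(-2) = -2/3 ≈ -0.66667)
P = 17/3 (P = (2 + 3) - 1*(-2/3) = 5 + 2/3 = 17/3 ≈ 5.6667)
y(k) = 17/3
(10*y(6) + 1/(19 - 42))**2 = (10*(17/3) + 1/(19 - 42))**2 = (170/3 + 1/(-23))**2 = (170/3 - 1/23)**2 = (3907/69)**2 = 15264649/4761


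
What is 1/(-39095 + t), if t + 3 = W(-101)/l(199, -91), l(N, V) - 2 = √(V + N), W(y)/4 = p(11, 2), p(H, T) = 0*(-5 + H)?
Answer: -1/39098 ≈ -2.5577e-5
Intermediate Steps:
p(H, T) = 0
W(y) = 0 (W(y) = 4*0 = 0)
l(N, V) = 2 + √(N + V) (l(N, V) = 2 + √(V + N) = 2 + √(N + V))
t = -3 (t = -3 + 0/(2 + √(199 - 91)) = -3 + 0/(2 + √108) = -3 + 0/(2 + 6*√3) = -3 + 0 = -3)
1/(-39095 + t) = 1/(-39095 - 3) = 1/(-39098) = -1/39098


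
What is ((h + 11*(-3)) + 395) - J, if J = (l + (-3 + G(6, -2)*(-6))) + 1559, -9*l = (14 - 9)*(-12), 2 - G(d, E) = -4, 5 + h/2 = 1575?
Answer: 5926/3 ≈ 1975.3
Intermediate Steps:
h = 3140 (h = -10 + 2*1575 = -10 + 3150 = 3140)
G(d, E) = 6 (G(d, E) = 2 - 1*(-4) = 2 + 4 = 6)
l = 20/3 (l = -(14 - 9)*(-12)/9 = -5*(-12)/9 = -⅑*(-60) = 20/3 ≈ 6.6667)
J = 4580/3 (J = (20/3 + (-3 + 6*(-6))) + 1559 = (20/3 + (-3 - 36)) + 1559 = (20/3 - 39) + 1559 = -97/3 + 1559 = 4580/3 ≈ 1526.7)
((h + 11*(-3)) + 395) - J = ((3140 + 11*(-3)) + 395) - 1*4580/3 = ((3140 - 33) + 395) - 4580/3 = (3107 + 395) - 4580/3 = 3502 - 4580/3 = 5926/3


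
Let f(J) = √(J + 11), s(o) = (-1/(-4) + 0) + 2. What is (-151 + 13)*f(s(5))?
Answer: -69*√53 ≈ -502.33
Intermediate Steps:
s(o) = 9/4 (s(o) = (-1*(-¼) + 0) + 2 = (¼ + 0) + 2 = ¼ + 2 = 9/4)
f(J) = √(11 + J)
(-151 + 13)*f(s(5)) = (-151 + 13)*√(11 + 9/4) = -69*√53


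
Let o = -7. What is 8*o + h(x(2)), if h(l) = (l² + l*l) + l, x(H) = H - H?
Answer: -56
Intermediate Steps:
x(H) = 0
h(l) = l + 2*l² (h(l) = (l² + l²) + l = 2*l² + l = l + 2*l²)
8*o + h(x(2)) = 8*(-7) + 0*(1 + 2*0) = -56 + 0*(1 + 0) = -56 + 0*1 = -56 + 0 = -56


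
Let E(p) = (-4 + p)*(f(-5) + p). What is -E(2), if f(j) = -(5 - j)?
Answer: -16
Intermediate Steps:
f(j) = -5 + j
E(p) = (-10 + p)*(-4 + p) (E(p) = (-4 + p)*((-5 - 5) + p) = (-4 + p)*(-10 + p) = (-10 + p)*(-4 + p))
-E(2) = -(40 + 2² - 14*2) = -(40 + 4 - 28) = -1*16 = -16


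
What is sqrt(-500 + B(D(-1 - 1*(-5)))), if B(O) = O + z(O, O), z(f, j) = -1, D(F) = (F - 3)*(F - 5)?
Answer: I*sqrt(502) ≈ 22.405*I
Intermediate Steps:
D(F) = (-5 + F)*(-3 + F) (D(F) = (-3 + F)*(-5 + F) = (-5 + F)*(-3 + F))
B(O) = -1 + O (B(O) = O - 1 = -1 + O)
sqrt(-500 + B(D(-1 - 1*(-5)))) = sqrt(-500 + (-1 + (15 + (-1 - 1*(-5))**2 - 8*(-1 - 1*(-5))))) = sqrt(-500 + (-1 + (15 + (-1 + 5)**2 - 8*(-1 + 5)))) = sqrt(-500 + (-1 + (15 + 4**2 - 8*4))) = sqrt(-500 + (-1 + (15 + 16 - 32))) = sqrt(-500 + (-1 - 1)) = sqrt(-500 - 2) = sqrt(-502) = I*sqrt(502)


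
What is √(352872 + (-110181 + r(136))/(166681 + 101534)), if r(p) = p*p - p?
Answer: √2820592797890965/89405 ≈ 594.03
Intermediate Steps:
r(p) = p² - p
√(352872 + (-110181 + r(136))/(166681 + 101534)) = √(352872 + (-110181 + 136*(-1 + 136))/(166681 + 101534)) = √(352872 + (-110181 + 136*135)/268215) = √(352872 + (-110181 + 18360)*(1/268215)) = √(352872 - 91821*1/268215) = √(352872 - 30607/89405) = √(31548490553/89405) = √2820592797890965/89405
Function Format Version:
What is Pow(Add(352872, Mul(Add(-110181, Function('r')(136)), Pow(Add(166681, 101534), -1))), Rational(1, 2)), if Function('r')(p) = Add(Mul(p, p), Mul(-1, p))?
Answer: Mul(Rational(1, 89405), Pow(2820592797890965, Rational(1, 2))) ≈ 594.03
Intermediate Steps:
Function('r')(p) = Add(Pow(p, 2), Mul(-1, p))
Pow(Add(352872, Mul(Add(-110181, Function('r')(136)), Pow(Add(166681, 101534), -1))), Rational(1, 2)) = Pow(Add(352872, Mul(Add(-110181, Mul(136, Add(-1, 136))), Pow(Add(166681, 101534), -1))), Rational(1, 2)) = Pow(Add(352872, Mul(Add(-110181, Mul(136, 135)), Pow(268215, -1))), Rational(1, 2)) = Pow(Add(352872, Mul(Add(-110181, 18360), Rational(1, 268215))), Rational(1, 2)) = Pow(Add(352872, Mul(-91821, Rational(1, 268215))), Rational(1, 2)) = Pow(Add(352872, Rational(-30607, 89405)), Rational(1, 2)) = Pow(Rational(31548490553, 89405), Rational(1, 2)) = Mul(Rational(1, 89405), Pow(2820592797890965, Rational(1, 2)))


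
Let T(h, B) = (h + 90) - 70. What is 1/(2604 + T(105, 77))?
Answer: 1/2729 ≈ 0.00036643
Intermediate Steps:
T(h, B) = 20 + h (T(h, B) = (90 + h) - 70 = 20 + h)
1/(2604 + T(105, 77)) = 1/(2604 + (20 + 105)) = 1/(2604 + 125) = 1/2729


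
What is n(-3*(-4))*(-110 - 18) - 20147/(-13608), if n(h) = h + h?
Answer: -41783629/13608 ≈ -3070.5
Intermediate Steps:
n(h) = 2*h
n(-3*(-4))*(-110 - 18) - 20147/(-13608) = (2*(-3*(-4)))*(-110 - 18) - 20147/(-13608) = (2*12)*(-128) - 20147*(-1/13608) = 24*(-128) + 20147/13608 = -3072 + 20147/13608 = -41783629/13608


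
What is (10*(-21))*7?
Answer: -1470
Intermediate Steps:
(10*(-21))*7 = -210*7 = -1470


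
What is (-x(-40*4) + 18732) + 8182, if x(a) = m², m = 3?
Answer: 26905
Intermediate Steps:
x(a) = 9 (x(a) = 3² = 9)
(-x(-40*4) + 18732) + 8182 = (-1*9 + 18732) + 8182 = (-9 + 18732) + 8182 = 18723 + 8182 = 26905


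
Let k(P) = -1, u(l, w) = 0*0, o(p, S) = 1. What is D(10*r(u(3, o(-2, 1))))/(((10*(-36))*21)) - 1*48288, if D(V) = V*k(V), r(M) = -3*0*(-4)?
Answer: -48288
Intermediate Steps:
u(l, w) = 0
r(M) = 0 (r(M) = 0*(-4) = 0)
D(V) = -V (D(V) = V*(-1) = -V)
D(10*r(u(3, o(-2, 1))))/(((10*(-36))*21)) - 1*48288 = (-10*0)/(((10*(-36))*21)) - 1*48288 = (-1*0)/((-360*21)) - 48288 = 0/(-7560) - 48288 = 0*(-1/7560) - 48288 = 0 - 48288 = -48288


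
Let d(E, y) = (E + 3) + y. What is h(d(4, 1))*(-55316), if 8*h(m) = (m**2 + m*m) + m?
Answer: -940372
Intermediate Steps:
d(E, y) = 3 + E + y (d(E, y) = (3 + E) + y = 3 + E + y)
h(m) = m**2/4 + m/8 (h(m) = ((m**2 + m*m) + m)/8 = ((m**2 + m**2) + m)/8 = (2*m**2 + m)/8 = (m + 2*m**2)/8 = m**2/4 + m/8)
h(d(4, 1))*(-55316) = ((3 + 4 + 1)*(1 + 2*(3 + 4 + 1))/8)*(-55316) = ((1/8)*8*(1 + 2*8))*(-55316) = ((1/8)*8*(1 + 16))*(-55316) = ((1/8)*8*17)*(-55316) = 17*(-55316) = -940372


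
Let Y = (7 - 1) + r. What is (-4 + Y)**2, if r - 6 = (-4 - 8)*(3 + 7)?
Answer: 12544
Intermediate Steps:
r = -114 (r = 6 + (-4 - 8)*(3 + 7) = 6 - 12*10 = 6 - 120 = -114)
Y = -108 (Y = (7 - 1) - 114 = 6 - 114 = -108)
(-4 + Y)**2 = (-4 - 108)**2 = (-112)**2 = 12544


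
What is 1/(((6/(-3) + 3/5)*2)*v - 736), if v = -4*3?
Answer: -5/3512 ≈ -0.0014237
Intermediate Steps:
v = -12
1/(((6/(-3) + 3/5)*2)*v - 736) = 1/(((6/(-3) + 3/5)*2)*(-12) - 736) = 1/(((6*(-⅓) + 3*(⅕))*2)*(-12) - 736) = 1/(((-2 + ⅗)*2)*(-12) - 736) = 1/(-7/5*2*(-12) - 736) = 1/(-14/5*(-12) - 736) = 1/(168/5 - 736) = 1/(-3512/5) = -5/3512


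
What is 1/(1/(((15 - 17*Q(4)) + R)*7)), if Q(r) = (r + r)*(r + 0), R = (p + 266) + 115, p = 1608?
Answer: 10220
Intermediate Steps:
R = 1989 (R = (1608 + 266) + 115 = 1874 + 115 = 1989)
Q(r) = 2*r² (Q(r) = (2*r)*r = 2*r²)
1/(1/(((15 - 17*Q(4)) + R)*7)) = 1/(1/(((15 - 34*4²) + 1989)*7)) = 1/(1/(((15 - 34*16) + 1989)*7)) = 1/(1/(((15 - 17*32) + 1989)*7)) = 1/(1/(((15 - 544) + 1989)*7)) = 1/(1/((-529 + 1989)*7)) = 1/(1/(1460*7)) = 1/(1/10220) = 10220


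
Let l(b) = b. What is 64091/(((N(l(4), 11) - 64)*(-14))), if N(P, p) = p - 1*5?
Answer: 64091/812 ≈ 78.930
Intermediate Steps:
N(P, p) = -5 + p (N(P, p) = p - 5 = -5 + p)
64091/(((N(l(4), 11) - 64)*(-14))) = 64091/((((-5 + 11) - 64)*(-14))) = 64091/(((6 - 64)*(-14))) = 64091/((-58*(-14))) = 64091/812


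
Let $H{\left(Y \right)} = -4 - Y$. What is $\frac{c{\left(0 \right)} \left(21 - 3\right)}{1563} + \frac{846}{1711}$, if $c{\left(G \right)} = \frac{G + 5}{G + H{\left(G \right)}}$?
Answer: $\frac{855867}{1782862} \approx 0.48005$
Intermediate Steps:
$c{\left(G \right)} = - \frac{5}{4} - \frac{G}{4}$ ($c{\left(G \right)} = \frac{G + 5}{G - \left(4 + G\right)} = \frac{5 + G}{-4} = \left(5 + G\right) \left(- \frac{1}{4}\right) = - \frac{5}{4} - \frac{G}{4}$)
$\frac{c{\left(0 \right)} \left(21 - 3\right)}{1563} + \frac{846}{1711} = \frac{\left(- \frac{5}{4} - 0\right) \left(21 - 3\right)}{1563} + \frac{846}{1711} = \left(- \frac{5}{4} + 0\right) 18 \cdot \frac{1}{1563} + 846 \cdot \frac{1}{1711} = \left(- \frac{5}{4}\right) 18 \cdot \frac{1}{1563} + \frac{846}{1711} = \left(- \frac{45}{2}\right) \frac{1}{1563} + \frac{846}{1711} = - \frac{15}{1042} + \frac{846}{1711} = \frac{855867}{1782862}$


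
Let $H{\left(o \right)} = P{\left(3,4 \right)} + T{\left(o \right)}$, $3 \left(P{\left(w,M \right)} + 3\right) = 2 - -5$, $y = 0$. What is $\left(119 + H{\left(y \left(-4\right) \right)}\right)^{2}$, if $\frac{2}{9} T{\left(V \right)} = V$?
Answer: $\frac{126025}{9} \approx 14003.0$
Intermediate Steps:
$T{\left(V \right)} = \frac{9 V}{2}$
$P{\left(w,M \right)} = - \frac{2}{3}$ ($P{\left(w,M \right)} = -3 + \frac{2 - -5}{3} = -3 + \frac{2 + 5}{3} = -3 + \frac{1}{3} \cdot 7 = -3 + \frac{7}{3} = - \frac{2}{3}$)
$H{\left(o \right)} = - \frac{2}{3} + \frac{9 o}{2}$
$\left(119 + H{\left(y \left(-4\right) \right)}\right)^{2} = \left(119 - \left(\frac{2}{3} - \frac{9 \cdot 0 \left(-4\right)}{2}\right)\right)^{2} = \left(119 + \left(- \frac{2}{3} + \frac{9}{2} \cdot 0\right)\right)^{2} = \left(119 + \left(- \frac{2}{3} + 0\right)\right)^{2} = \left(119 - \frac{2}{3}\right)^{2} = \left(\frac{355}{3}\right)^{2} = \frac{126025}{9}$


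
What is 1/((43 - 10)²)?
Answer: 1/1089 ≈ 0.00091827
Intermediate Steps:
1/((43 - 10)²) = 1/(33²) = 1/1089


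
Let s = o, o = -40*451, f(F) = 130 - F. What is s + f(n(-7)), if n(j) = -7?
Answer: -17903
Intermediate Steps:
o = -18040
s = -18040
s + f(n(-7)) = -18040 + (130 - 1*(-7)) = -18040 + (130 + 7) = -18040 + 137 = -17903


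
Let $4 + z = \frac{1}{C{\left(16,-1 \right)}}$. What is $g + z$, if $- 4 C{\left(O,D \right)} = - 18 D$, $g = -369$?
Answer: $- \frac{3359}{9} \approx -373.22$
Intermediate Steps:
$C{\left(O,D \right)} = \frac{9 D}{2}$ ($C{\left(O,D \right)} = - \frac{\left(-18\right) D}{4} = \frac{9 D}{2}$)
$z = - \frac{38}{9}$ ($z = -4 + \frac{1}{\frac{9}{2} \left(-1\right)} = -4 + \frac{1}{- \frac{9}{2}} = -4 - \frac{2}{9} = - \frac{38}{9} \approx -4.2222$)
$g + z = -369 - \frac{38}{9} = - \frac{3359}{9}$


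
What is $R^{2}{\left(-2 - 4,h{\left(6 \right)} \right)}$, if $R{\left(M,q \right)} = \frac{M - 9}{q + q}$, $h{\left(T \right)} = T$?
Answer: $\frac{25}{16} \approx 1.5625$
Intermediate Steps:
$R{\left(M,q \right)} = \frac{-9 + M}{2 q}$
$R^{2}{\left(-2 - 4,h{\left(6 \right)} \right)} = \left(\frac{-9 - 6}{2 \cdot 6}\right)^{2} = \left(\frac{1}{2} \cdot \frac{1}{6} \left(-9 - 6\right)\right)^{2} = \left(\frac{1}{2} \cdot \frac{1}{6} \left(-15\right)\right)^{2} = \left(- \frac{5}{4}\right)^{2} = \frac{25}{16}$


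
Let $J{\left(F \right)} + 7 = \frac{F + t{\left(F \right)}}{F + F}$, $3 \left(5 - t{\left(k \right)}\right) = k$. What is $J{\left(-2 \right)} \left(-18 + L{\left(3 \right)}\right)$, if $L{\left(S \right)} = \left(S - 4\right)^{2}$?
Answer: $\frac{1615}{12} \approx 134.58$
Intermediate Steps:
$t{\left(k \right)} = 5 - \frac{k}{3}$
$L{\left(S \right)} = \left(-4 + S\right)^{2}$
$J{\left(F \right)} = -7 + \frac{5 + \frac{2 F}{3}}{2 F}$ ($J{\left(F \right)} = -7 + \frac{F - \left(-5 + \frac{F}{3}\right)}{F + F} = -7 + \frac{5 + \frac{2 F}{3}}{2 F}$)
$J{\left(-2 \right)} \left(-18 + L{\left(3 \right)}\right) = \frac{5 \left(3 - -16\right)}{6 \left(-2\right)} \left(-18 + \left(-4 + 3\right)^{2}\right) = \frac{5}{6} \left(- \frac{1}{2}\right) \left(3 + 16\right) \left(-18 + \left(-1\right)^{2}\right) = \frac{5}{6} \left(- \frac{1}{2}\right) 19 \left(-18 + 1\right) = \left(- \frac{95}{12}\right) \left(-17\right) = \frac{1615}{12}$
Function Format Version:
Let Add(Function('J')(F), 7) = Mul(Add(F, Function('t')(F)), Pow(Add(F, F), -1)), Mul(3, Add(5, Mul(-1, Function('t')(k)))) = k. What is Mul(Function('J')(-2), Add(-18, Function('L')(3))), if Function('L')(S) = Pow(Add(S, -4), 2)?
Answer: Rational(1615, 12) ≈ 134.58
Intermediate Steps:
Function('t')(k) = Add(5, Mul(Rational(-1, 3), k))
Function('L')(S) = Pow(Add(-4, S), 2)
Function('J')(F) = Add(-7, Mul(Rational(1, 2), Pow(F, -1), Add(5, Mul(Rational(2, 3), F)))) (Function('J')(F) = Add(-7, Mul(Add(F, Add(5, Mul(Rational(-1, 3), F))), Pow(Add(F, F), -1))) = Add(-7, Mul(Add(5, Mul(Rational(2, 3), F)), Pow(Mul(2, F), -1))) = Add(-7, Mul(Add(5, Mul(Rational(2, 3), F)), Mul(Rational(1, 2), Pow(F, -1)))) = Add(-7, Mul(Rational(1, 2), Pow(F, -1), Add(5, Mul(Rational(2, 3), F)))))
Mul(Function('J')(-2), Add(-18, Function('L')(3))) = Mul(Mul(Rational(5, 6), Pow(-2, -1), Add(3, Mul(-8, -2))), Add(-18, Pow(Add(-4, 3), 2))) = Mul(Mul(Rational(5, 6), Rational(-1, 2), Add(3, 16)), Add(-18, Pow(-1, 2))) = Mul(Mul(Rational(5, 6), Rational(-1, 2), 19), Add(-18, 1)) = Mul(Rational(-95, 12), -17) = Rational(1615, 12)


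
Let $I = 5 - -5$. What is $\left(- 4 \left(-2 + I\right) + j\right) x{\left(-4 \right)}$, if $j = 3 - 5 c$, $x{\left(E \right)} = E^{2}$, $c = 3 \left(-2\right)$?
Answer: $16$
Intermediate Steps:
$I = 10$ ($I = 5 + 5 = 10$)
$c = -6$
$j = 33$ ($j = 3 - -30 = 3 + 30 = 33$)
$\left(- 4 \left(-2 + I\right) + j\right) x{\left(-4 \right)} = \left(- 4 \left(-2 + 10\right) + 33\right) \left(-4\right)^{2} = \left(\left(-4\right) 8 + 33\right) 16 = \left(-32 + 33\right) 16 = 1 \cdot 16 = 16$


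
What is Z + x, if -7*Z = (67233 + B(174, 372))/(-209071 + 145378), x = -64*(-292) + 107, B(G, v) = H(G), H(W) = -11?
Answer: 8379836767/445851 ≈ 18795.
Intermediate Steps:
B(G, v) = -11
x = 18795 (x = 18688 + 107 = 18795)
Z = 67222/445851 (Z = -(67233 - 11)/(7*(-209071 + 145378)) = -67222/(7*(-63693)) = -67222*(-1)/(7*63693) = -⅐*(-67222/63693) = 67222/445851 ≈ 0.15077)
Z + x = 67222/445851 + 18795 = 8379836767/445851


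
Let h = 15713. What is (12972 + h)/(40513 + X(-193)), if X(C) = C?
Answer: 5737/8064 ≈ 0.71143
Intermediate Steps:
(12972 + h)/(40513 + X(-193)) = (12972 + 15713)/(40513 - 193) = 28685/40320 = 28685*(1/40320) = 5737/8064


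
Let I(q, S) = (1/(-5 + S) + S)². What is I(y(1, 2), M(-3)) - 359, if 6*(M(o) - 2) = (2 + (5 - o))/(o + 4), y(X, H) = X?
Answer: -50471/144 ≈ -350.49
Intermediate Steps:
M(o) = 2 + (7 - o)/(6*(4 + o)) (M(o) = 2 + ((2 + (5 - o))/(o + 4))/6 = 2 + ((7 - o)/(4 + o))/6 = 2 + (7 - o)/(6*(4 + o)))
I(q, S) = (S + 1/(-5 + S))²
I(y(1, 2), M(-3)) - 359 = (1 + (11*(5 - 3)/(6*(4 - 3)))² - 55*(5 - 3)/(6*(4 - 3)))²/(-5 + 11*(5 - 3)/(6*(4 - 3)))² - 359 = (1 + ((11/6)*2/1)² - 55*2/(6*1))²/(-5 + (11/6)*2/1)² - 359 = (1 + ((11/6)*1*2)² - 55*2/6)²/(-5 + (11/6)*1*2)² - 359 = (1 + (11/3)² - 5*11/3)²/(-5 + 11/3)² - 359 = (1 + 121/9 - 55/3)²/(-4/3)² - 359 = 9*(-35/9)²/16 - 359 = (9/16)*(1225/81) - 359 = 1225/144 - 359 = -50471/144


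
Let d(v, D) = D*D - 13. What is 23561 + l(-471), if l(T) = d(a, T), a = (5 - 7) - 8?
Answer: 245389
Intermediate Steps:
a = -10 (a = -2 - 8 = -10)
d(v, D) = -13 + D² (d(v, D) = D² - 13 = -13 + D²)
l(T) = -13 + T²
23561 + l(-471) = 23561 + (-13 + (-471)²) = 23561 + (-13 + 221841) = 23561 + 221828 = 245389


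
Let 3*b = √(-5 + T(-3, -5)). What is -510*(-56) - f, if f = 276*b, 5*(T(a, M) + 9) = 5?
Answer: 28560 - 92*I*√13 ≈ 28560.0 - 331.71*I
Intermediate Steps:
T(a, M) = -8 (T(a, M) = -9 + (⅕)*5 = -9 + 1 = -8)
b = I*√13/3 (b = √(-5 - 8)/3 = √(-13)/3 = (I*√13)/3 = I*√13/3 ≈ 1.2019*I)
f = 92*I*√13 (f = 276*(I*√13/3) = 92*I*√13 ≈ 331.71*I)
-510*(-56) - f = -510*(-56) - 92*I*√13 = 28560 - 92*I*√13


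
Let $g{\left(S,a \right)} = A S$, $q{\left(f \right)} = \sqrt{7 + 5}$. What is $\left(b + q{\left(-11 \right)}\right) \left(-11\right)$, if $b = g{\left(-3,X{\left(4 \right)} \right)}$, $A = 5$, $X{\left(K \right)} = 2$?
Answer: $165 - 22 \sqrt{3} \approx 126.89$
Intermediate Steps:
$q{\left(f \right)} = 2 \sqrt{3}$ ($q{\left(f \right)} = \sqrt{12} = 2 \sqrt{3}$)
$g{\left(S,a \right)} = 5 S$
$b = -15$ ($b = 5 \left(-3\right) = -15$)
$\left(b + q{\left(-11 \right)}\right) \left(-11\right) = \left(-15 + 2 \sqrt{3}\right) \left(-11\right) = 165 - 22 \sqrt{3}$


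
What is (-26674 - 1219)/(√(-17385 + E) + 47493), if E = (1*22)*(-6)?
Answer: -441574083/751867522 + 27893*I*√17517/2255602566 ≈ -0.5873 + 0.0016367*I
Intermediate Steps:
E = -132 (E = 22*(-6) = -132)
(-26674 - 1219)/(√(-17385 + E) + 47493) = (-26674 - 1219)/(√(-17385 - 132) + 47493) = -27893/(√(-17517) + 47493) = -27893/(I*√17517 + 47493) = -27893/(47493 + I*√17517)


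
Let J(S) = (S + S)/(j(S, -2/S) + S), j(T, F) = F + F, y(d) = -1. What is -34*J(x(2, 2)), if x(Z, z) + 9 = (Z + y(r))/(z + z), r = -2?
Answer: -83300/1161 ≈ -71.749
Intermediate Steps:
j(T, F) = 2*F
x(Z, z) = -9 + (-1 + Z)/(2*z) (x(Z, z) = -9 + (Z - 1)/(z + z) = -9 + (-1 + Z)/((2*z)) = -9 + (-1 + Z)*(1/(2*z)) = -9 + (-1 + Z)/(2*z))
J(S) = 2*S/(S - 4/S) (J(S) = (S + S)/(2*(-2/S) + S) = (2*S)/(-4/S + S) = (2*S)/(S - 4/S) = 2*S/(S - 4/S))
-34*J(x(2, 2)) = -68*((½)*(-1 + 2 - 18*2)/2)²/(-4 + ((½)*(-1 + 2 - 18*2)/2)²) = -68*((½)*(½)*(-1 + 2 - 36))²/(-4 + ((½)*(½)*(-1 + 2 - 36))²) = -68*((½)*(½)*(-35))²/(-4 + ((½)*(½)*(-35))²) = -68*(-35/4)²/(-4 + (-35/4)²) = -68*1225/(16*(-4 + 1225/16)) = -68*1225/(16*1161/16) = -68*1225*16/(16*1161) = -34*2450/1161 = -83300/1161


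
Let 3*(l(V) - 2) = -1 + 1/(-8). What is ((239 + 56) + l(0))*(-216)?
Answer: -64071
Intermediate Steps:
l(V) = 13/8 (l(V) = 2 + (-1 + 1/(-8))/3 = 2 + (-1 - 1/8)/3 = 2 + (1/3)*(-9/8) = 2 - 3/8 = 13/8)
((239 + 56) + l(0))*(-216) = ((239 + 56) + 13/8)*(-216) = (295 + 13/8)*(-216) = (2373/8)*(-216) = -64071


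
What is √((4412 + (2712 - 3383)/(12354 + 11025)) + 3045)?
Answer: 2*√1018953445407/23379 ≈ 86.354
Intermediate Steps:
√((4412 + (2712 - 3383)/(12354 + 11025)) + 3045) = √((4412 - 671/23379) + 3045) = √(103147477/23379 + 3045) = √(174336532/23379) = 2*√1018953445407/23379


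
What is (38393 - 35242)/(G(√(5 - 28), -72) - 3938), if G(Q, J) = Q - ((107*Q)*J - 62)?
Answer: -12213276/1380464951 - 24278455*I*√23/1380464951 ≈ -0.0088472 - 0.084345*I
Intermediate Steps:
G(Q, J) = 62 + Q - 107*J*Q (G(Q, J) = Q - (107*J*Q - 62) = Q - (-62 + 107*J*Q) = Q + (62 - 107*J*Q) = 62 + Q - 107*J*Q)
(38393 - 35242)/(G(√(5 - 28), -72) - 3938) = (38393 - 35242)/((62 + √(5 - 28) - 107*(-72)*√(5 - 28)) - 3938) = 3151/((62 + √(-23) - 107*(-72)*√(-23)) - 3938) = 3151/((62 + I*√23 - 107*(-72)*I*√23) - 3938) = 3151/((62 + I*√23 + 7704*I*√23) - 3938) = 3151/((62 + 7705*I*√23) - 3938) = 3151/(-3876 + 7705*I*√23)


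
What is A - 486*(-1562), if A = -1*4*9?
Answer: 759096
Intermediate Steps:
A = -36 (A = -4*9 = -36)
A - 486*(-1562) = -36 - 486*(-1562) = -36 + 759132 = 759096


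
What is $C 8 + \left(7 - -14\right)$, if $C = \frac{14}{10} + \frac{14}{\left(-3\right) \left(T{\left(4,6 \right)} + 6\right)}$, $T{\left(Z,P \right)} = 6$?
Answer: $\frac{1309}{45} \approx 29.089$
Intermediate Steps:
$C = \frac{91}{90}$ ($C = \frac{14}{10} + \frac{14}{\left(-3\right) \left(6 + 6\right)} = 14 \cdot \frac{1}{10} + \frac{14}{\left(-3\right) 12} = \frac{7}{5} + \frac{14}{-36} = \frac{7}{5} + 14 \left(- \frac{1}{36}\right) = \frac{7}{5} - \frac{7}{18} = \frac{91}{90} \approx 1.0111$)
$C 8 + \left(7 - -14\right) = \frac{91}{90} \cdot 8 + \left(7 - -14\right) = \frac{364}{45} + \left(7 + 14\right) = \frac{364}{45} + 21 = \frac{1309}{45}$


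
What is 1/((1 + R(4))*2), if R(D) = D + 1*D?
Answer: 1/18 ≈ 0.055556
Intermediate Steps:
R(D) = 2*D (R(D) = D + D = 2*D)
1/((1 + R(4))*2) = 1/((1 + 2*4)*2) = 1/((1 + 8)*2) = 1/(9*2) = 1/18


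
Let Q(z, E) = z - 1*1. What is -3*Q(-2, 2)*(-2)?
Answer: -18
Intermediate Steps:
Q(z, E) = -1 + z (Q(z, E) = z - 1 = -1 + z)
-3*Q(-2, 2)*(-2) = -3*(-1 - 2)*(-2) = -3*(-3)*(-2) = 9*(-2) = -18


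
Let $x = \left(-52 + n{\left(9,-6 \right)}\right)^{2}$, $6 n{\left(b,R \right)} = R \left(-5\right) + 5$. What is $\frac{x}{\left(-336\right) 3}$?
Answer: $- \frac{76729}{36288} \approx -2.1144$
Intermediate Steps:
$n{\left(b,R \right)} = \frac{5}{6} - \frac{5 R}{6}$ ($n{\left(b,R \right)} = \frac{R \left(-5\right) + 5}{6} = \frac{- 5 R + 5}{6} = \frac{5 - 5 R}{6} = \frac{5}{6} - \frac{5 R}{6}$)
$x = \frac{76729}{36}$ ($x = \left(-52 + \left(\frac{5}{6} - -5\right)\right)^{2} = \left(-52 + \left(\frac{5}{6} + 5\right)\right)^{2} = \left(-52 + \frac{35}{6}\right)^{2} = \left(- \frac{277}{6}\right)^{2} = \frac{76729}{36} \approx 2131.4$)
$\frac{x}{\left(-336\right) 3} = \frac{76729}{36 \left(\left(-336\right) 3\right)} = \frac{76729}{36 \left(-1008\right)} = \frac{76729}{36} \left(- \frac{1}{1008}\right) = - \frac{76729}{36288}$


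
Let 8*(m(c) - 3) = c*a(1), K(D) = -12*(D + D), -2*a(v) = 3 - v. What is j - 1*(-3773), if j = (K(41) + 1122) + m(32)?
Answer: 3910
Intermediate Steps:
a(v) = -3/2 + v/2 (a(v) = -(3 - v)/2 = -3/2 + v/2)
K(D) = -24*D
m(c) = 3 - c/8 (m(c) = 3 + (c*(-3/2 + (½)*1))/8 = 3 + (c*(-3/2 + ½))/8 = 3 + (c*(-1))/8 = 3 + (-c)/8 = 3 - c/8)
j = 137 (j = (-24*41 + 1122) + (3 - ⅛*32) = (-984 + 1122) + (3 - 4) = 138 - 1 = 137)
j - 1*(-3773) = 137 - 1*(-3773) = 137 + 3773 = 3910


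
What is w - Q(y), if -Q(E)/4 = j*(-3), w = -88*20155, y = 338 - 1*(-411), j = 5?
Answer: -1773700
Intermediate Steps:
y = 749 (y = 338 + 411 = 749)
w = -1773640
Q(E) = 60 (Q(E) = -20*(-3) = -4*(-15) = 60)
w - Q(y) = -1773640 - 1*60 = -1773640 - 60 = -1773700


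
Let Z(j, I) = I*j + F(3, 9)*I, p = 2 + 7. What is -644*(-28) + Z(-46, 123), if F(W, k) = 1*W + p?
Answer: 13850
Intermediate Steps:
p = 9
F(W, k) = 9 + W (F(W, k) = 1*W + 9 = W + 9 = 9 + W)
Z(j, I) = 12*I + I*j (Z(j, I) = I*j + (9 + 3)*I = I*j + 12*I = 12*I + I*j)
-644*(-28) + Z(-46, 123) = -644*(-28) + 123*(12 - 46) = 18032 + 123*(-34) = 18032 - 4182 = 13850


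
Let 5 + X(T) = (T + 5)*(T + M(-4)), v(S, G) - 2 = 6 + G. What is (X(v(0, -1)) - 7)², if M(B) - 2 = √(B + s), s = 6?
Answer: 9504 + 2304*√2 ≈ 12762.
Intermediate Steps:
v(S, G) = 8 + G (v(S, G) = 2 + (6 + G) = 8 + G)
M(B) = 2 + √(6 + B) (M(B) = 2 + √(B + 6) = 2 + √(6 + B))
X(T) = -5 + (5 + T)*(2 + T + √2) (X(T) = -5 + (T + 5)*(T + (2 + √(6 - 4))) = -5 + (5 + T)*(T + (2 + √2)) = -5 + (5 + T)*(2 + T + √2))
(X(v(0, -1)) - 7)² = ((5 + (8 - 1)² + 5*√2 + 7*(8 - 1) + (8 - 1)*√2) - 7)² = ((5 + 7² + 5*√2 + 7*7 + 7*√2) - 7)² = ((5 + 49 + 5*√2 + 49 + 7*√2) - 7)² = ((103 + 12*√2) - 7)² = (96 + 12*√2)²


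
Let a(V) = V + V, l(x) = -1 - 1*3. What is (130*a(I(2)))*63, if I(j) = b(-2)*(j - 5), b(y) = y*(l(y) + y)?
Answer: -589680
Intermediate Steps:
l(x) = -4 (l(x) = -1 - 3 = -4)
b(y) = y*(-4 + y)
I(j) = -60 + 12*j (I(j) = (-2*(-4 - 2))*(j - 5) = (-2*(-6))*(-5 + j) = 12*(-5 + j) = -60 + 12*j)
a(V) = 2*V
(130*a(I(2)))*63 = (130*(2*(-60 + 12*2)))*63 = (130*(2*(-60 + 24)))*63 = (130*(2*(-36)))*63 = (130*(-72))*63 = -9360*63 = -589680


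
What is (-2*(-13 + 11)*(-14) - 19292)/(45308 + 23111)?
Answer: -19348/68419 ≈ -0.28279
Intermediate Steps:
(-2*(-13 + 11)*(-14) - 19292)/(45308 + 23111) = (-2*(-2)*(-14) - 19292)/68419 = (4*(-14) - 19292)*(1/68419) = (-56 - 19292)*(1/68419) = -19348*1/68419 = -19348/68419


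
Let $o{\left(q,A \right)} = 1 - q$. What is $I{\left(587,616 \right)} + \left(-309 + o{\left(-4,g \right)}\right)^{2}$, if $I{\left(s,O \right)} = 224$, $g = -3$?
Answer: $92640$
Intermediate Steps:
$I{\left(587,616 \right)} + \left(-309 + o{\left(-4,g \right)}\right)^{2} = 224 + \left(-309 + \left(1 - -4\right)\right)^{2} = 224 + \left(-309 + \left(1 + 4\right)\right)^{2} = 224 + \left(-309 + 5\right)^{2} = 224 + \left(-304\right)^{2} = 224 + 92416 = 92640$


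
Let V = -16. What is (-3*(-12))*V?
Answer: -576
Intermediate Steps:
(-3*(-12))*V = -3*(-12)*(-16) = 36*(-16) = -576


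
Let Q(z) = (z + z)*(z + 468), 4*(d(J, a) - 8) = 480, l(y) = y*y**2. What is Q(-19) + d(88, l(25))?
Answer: -16934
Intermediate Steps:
l(y) = y**3
d(J, a) = 128 (d(J, a) = 8 + (1/4)*480 = 8 + 120 = 128)
Q(z) = 2*z*(468 + z) (Q(z) = (2*z)*(468 + z) = 2*z*(468 + z))
Q(-19) + d(88, l(25)) = 2*(-19)*(468 - 19) + 128 = 2*(-19)*449 + 128 = -17062 + 128 = -16934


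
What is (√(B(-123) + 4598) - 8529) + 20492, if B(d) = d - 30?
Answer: 11963 + √4445 ≈ 12030.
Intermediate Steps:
B(d) = -30 + d
(√(B(-123) + 4598) - 8529) + 20492 = (√((-30 - 123) + 4598) - 8529) + 20492 = (√(-153 + 4598) - 8529) + 20492 = (√4445 - 8529) + 20492 = (-8529 + √4445) + 20492 = 11963 + √4445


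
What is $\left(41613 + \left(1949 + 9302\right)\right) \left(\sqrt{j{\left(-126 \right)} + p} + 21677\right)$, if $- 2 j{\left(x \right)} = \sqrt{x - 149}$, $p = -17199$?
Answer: $1145932928 + 26432 \sqrt{-68796 - 10 i \sqrt{11}} \approx 1.1459 \cdot 10^{9} - 6.9328 \cdot 10^{6} i$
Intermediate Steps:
$j{\left(x \right)} = - \frac{\sqrt{-149 + x}}{2}$ ($j{\left(x \right)} = - \frac{\sqrt{x - 149}}{2} = - \frac{\sqrt{-149 + x}}{2}$)
$\left(41613 + \left(1949 + 9302\right)\right) \left(\sqrt{j{\left(-126 \right)} + p} + 21677\right) = \left(41613 + \left(1949 + 9302\right)\right) \left(\sqrt{- \frac{\sqrt{-149 - 126}}{2} - 17199} + 21677\right) = \left(41613 + 11251\right) \left(\sqrt{- \frac{\sqrt{-275}}{2} - 17199} + 21677\right) = 52864 \left(\sqrt{- \frac{5 i \sqrt{11}}{2} - 17199} + 21677\right) = 52864 \left(\sqrt{-17199 - \frac{5 i \sqrt{11}}{2}} + 21677\right) = 52864 \left(21677 + \sqrt{-17199 - \frac{5 i \sqrt{11}}{2}}\right) = 1145932928 + 52864 \sqrt{-17199 - \frac{5 i \sqrt{11}}{2}}$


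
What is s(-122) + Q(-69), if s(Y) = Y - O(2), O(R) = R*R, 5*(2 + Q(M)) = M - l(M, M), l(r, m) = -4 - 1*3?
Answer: -702/5 ≈ -140.40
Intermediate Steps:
l(r, m) = -7 (l(r, m) = -4 - 3 = -7)
Q(M) = -⅗ + M/5 (Q(M) = -2 + (M - 1*(-7))/5 = -2 + (M + 7)/5 = -2 + (7 + M)/5 = -2 + (7/5 + M/5) = -⅗ + M/5)
O(R) = R²
s(Y) = -4 + Y (s(Y) = Y - 1*2² = Y - 1*4 = Y - 4 = -4 + Y)
s(-122) + Q(-69) = (-4 - 122) + (-⅗ + (⅕)*(-69)) = -126 + (-⅗ - 69/5) = -126 - 72/5 = -702/5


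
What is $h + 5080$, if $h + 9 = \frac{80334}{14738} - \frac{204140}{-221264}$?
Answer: $\frac{2069657250571}{407623604} \approx 5077.4$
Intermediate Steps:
$h = - \frac{1070657749}{407623604}$ ($h = -9 + \left(\frac{80334}{14738} - \frac{204140}{-221264}\right) = -9 + \left(80334 \cdot \frac{1}{14738} - - \frac{51035}{55316}\right) = -9 + \left(\frac{40167}{7369} + \frac{51035}{55316}\right) = -9 + \frac{2597954687}{407623604} = - \frac{1070657749}{407623604} \approx -2.6266$)
$h + 5080 = - \frac{1070657749}{407623604} + 5080 = \frac{2069657250571}{407623604}$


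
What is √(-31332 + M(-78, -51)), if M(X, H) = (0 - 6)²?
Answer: 8*I*√489 ≈ 176.91*I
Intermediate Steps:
M(X, H) = 36 (M(X, H) = (-6)² = 36)
√(-31332 + M(-78, -51)) = √(-31332 + 36) = √(-31296) = 8*I*√489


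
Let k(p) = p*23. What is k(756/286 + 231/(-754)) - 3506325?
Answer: -2237001057/638 ≈ -3.5063e+6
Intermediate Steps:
k(p) = 23*p
k(756/286 + 231/(-754)) - 3506325 = 23*(756/286 + 231/(-754)) - 3506325 = 23*(756*(1/286) + 231*(-1/754)) - 3506325 = 23*(378/143 - 231/754) - 3506325 = 23*(1491/638) - 3506325 = 34293/638 - 3506325 = -2237001057/638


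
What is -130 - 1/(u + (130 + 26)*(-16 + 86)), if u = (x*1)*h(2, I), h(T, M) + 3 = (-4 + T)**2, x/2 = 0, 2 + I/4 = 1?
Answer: -1419601/10920 ≈ -130.00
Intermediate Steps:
I = -4 (I = -8 + 4*1 = -8 + 4 = -4)
x = 0 (x = 2*0 = 0)
h(T, M) = -3 + (-4 + T)**2
u = 0 (u = (0*1)*(-3 + (-4 + 2)**2) = 0*(-3 + (-2)**2) = 0*(-3 + 4) = 0*1 = 0)
-130 - 1/(u + (130 + 26)*(-16 + 86)) = -130 - 1/(0 + (130 + 26)*(-16 + 86)) = -130 - 1/(0 + 156*70) = -130 - 1/(0 + 10920) = -130 - 1/10920 = -1419601/10920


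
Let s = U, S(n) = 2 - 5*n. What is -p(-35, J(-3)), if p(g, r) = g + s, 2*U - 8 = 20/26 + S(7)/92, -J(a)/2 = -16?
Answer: 73661/2392 ≈ 30.795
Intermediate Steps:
J(a) = 32 (J(a) = -2*(-16) = 32)
U = 10059/2392 (U = 4 + (20/26 + (2 - 5*7)/92)/2 = 4 + (20*(1/26) + (2 - 35)*(1/92))/2 = 4 + (10/13 - 33*1/92)/2 = 4 + (10/13 - 33/92)/2 = 4 + (½)*(491/1196) = 4 + 491/2392 = 10059/2392 ≈ 4.2053)
s = 10059/2392 ≈ 4.2053
p(g, r) = 10059/2392 + g (p(g, r) = g + 10059/2392 = 10059/2392 + g)
-p(-35, J(-3)) = -(10059/2392 - 35) = -1*(-73661/2392) = 73661/2392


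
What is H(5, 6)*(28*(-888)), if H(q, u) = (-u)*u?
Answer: 895104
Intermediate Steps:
H(q, u) = -u**2
H(5, 6)*(28*(-888)) = (-1*6**2)*(28*(-888)) = -1*36*(-24864) = -36*(-24864) = 895104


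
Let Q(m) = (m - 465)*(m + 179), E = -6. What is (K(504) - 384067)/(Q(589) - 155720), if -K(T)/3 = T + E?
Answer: 385561/60488 ≈ 6.3742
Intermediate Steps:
K(T) = 18 - 3*T (K(T) = -3*(T - 6) = -3*(-6 + T) = 18 - 3*T)
Q(m) = (-465 + m)*(179 + m)
(K(504) - 384067)/(Q(589) - 155720) = ((18 - 3*504) - 384067)/((-83235 + 589² - 286*589) - 155720) = ((18 - 1512) - 384067)/((-83235 + 346921 - 168454) - 155720) = (-1494 - 384067)/(95232 - 155720) = -385561/(-60488) = -385561*(-1/60488) = 385561/60488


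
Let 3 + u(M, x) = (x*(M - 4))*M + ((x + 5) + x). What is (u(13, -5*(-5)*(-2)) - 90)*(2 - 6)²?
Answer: -96608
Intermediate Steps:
u(M, x) = 2 + 2*x + M*x*(-4 + M) (u(M, x) = -3 + ((x*(M - 4))*M + ((x + 5) + x)) = -3 + ((x*(-4 + M))*M + ((5 + x) + x)) = -3 + (M*x*(-4 + M) + (5 + 2*x)) = -3 + (5 + 2*x + M*x*(-4 + M)) = 2 + 2*x + M*x*(-4 + M))
(u(13, -5*(-5)*(-2)) - 90)*(2 - 6)² = ((2 + 2*(-5*(-5)*(-2)) + (-5*(-5)*(-2))*13² - 4*13*-5*(-5)*(-2)) - 90)*(2 - 6)² = ((2 + 2*(25*(-2)) + (25*(-2))*169 - 4*13*25*(-2)) - 90)*(-4)² = ((2 + 2*(-50) - 50*169 - 4*13*(-50)) - 90)*16 = ((2 - 100 - 8450 + 2600) - 90)*16 = (-5948 - 90)*16 = -6038*16 = -96608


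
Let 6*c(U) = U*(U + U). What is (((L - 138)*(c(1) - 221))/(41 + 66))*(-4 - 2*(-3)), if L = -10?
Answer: 195952/321 ≈ 610.44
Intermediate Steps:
c(U) = U**2/3 (c(U) = (U*(U + U))/6 = (U*(2*U))/6 = (2*U**2)/6 = U**2/3)
(((L - 138)*(c(1) - 221))/(41 + 66))*(-4 - 2*(-3)) = (((-10 - 138)*((1/3)*1**2 - 221))/(41 + 66))*(-4 - 2*(-3)) = (-148*((1/3)*1 - 221)/107)*(-4 + 6) = (-148*(1/3 - 221)*(1/107))*2 = (-148*(-662/3)*(1/107))*2 = ((97976/3)*(1/107))*2 = (97976/321)*2 = 195952/321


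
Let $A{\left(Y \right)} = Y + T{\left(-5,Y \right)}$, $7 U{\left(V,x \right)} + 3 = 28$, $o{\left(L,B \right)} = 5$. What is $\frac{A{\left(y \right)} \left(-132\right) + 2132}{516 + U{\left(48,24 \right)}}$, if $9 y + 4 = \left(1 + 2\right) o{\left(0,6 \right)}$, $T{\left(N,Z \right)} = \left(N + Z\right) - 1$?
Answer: $\frac{54628}{10911} \approx 5.0067$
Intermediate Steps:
$T{\left(N,Z \right)} = -1 + N + Z$
$U{\left(V,x \right)} = \frac{25}{7}$ ($U{\left(V,x \right)} = - \frac{3}{7} + \frac{1}{7} \cdot 28 = - \frac{3}{7} + 4 = \frac{25}{7}$)
$y = \frac{11}{9}$ ($y = - \frac{4}{9} + \frac{\left(1 + 2\right) 5}{9} = - \frac{4}{9} + \frac{3 \cdot 5}{9} = - \frac{4}{9} + \frac{1}{9} \cdot 15 = - \frac{4}{9} + \frac{5}{3} = \frac{11}{9} \approx 1.2222$)
$A{\left(Y \right)} = -6 + 2 Y$ ($A{\left(Y \right)} = Y - \left(6 - Y\right) = Y + \left(-6 + Y\right) = -6 + 2 Y$)
$\frac{A{\left(y \right)} \left(-132\right) + 2132}{516 + U{\left(48,24 \right)}} = \frac{\left(-6 + 2 \cdot \frac{11}{9}\right) \left(-132\right) + 2132}{516 + \frac{25}{7}} = \frac{\left(-6 + \frac{22}{9}\right) \left(-132\right) + 2132}{\frac{3637}{7}} = \left(\left(- \frac{32}{9}\right) \left(-132\right) + 2132\right) \frac{7}{3637} = \left(\frac{1408}{3} + 2132\right) \frac{7}{3637} = \frac{7804}{3} \cdot \frac{7}{3637} = \frac{54628}{10911}$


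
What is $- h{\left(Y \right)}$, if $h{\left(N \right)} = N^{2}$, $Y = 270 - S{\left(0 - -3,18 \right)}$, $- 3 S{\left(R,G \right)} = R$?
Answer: $-73441$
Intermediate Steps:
$S{\left(R,G \right)} = - \frac{R}{3}$
$Y = 271$ ($Y = 270 - - \frac{0 - -3}{3} = 270 - - \frac{0 + 3}{3} = 270 - \left(- \frac{1}{3}\right) 3 = 270 - -1 = 270 + 1 = 271$)
$- h{\left(Y \right)} = - 271^{2} = \left(-1\right) 73441 = -73441$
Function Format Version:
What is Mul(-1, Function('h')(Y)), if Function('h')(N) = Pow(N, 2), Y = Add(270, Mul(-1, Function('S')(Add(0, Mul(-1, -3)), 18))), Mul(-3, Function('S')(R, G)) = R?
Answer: -73441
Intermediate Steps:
Function('S')(R, G) = Mul(Rational(-1, 3), R)
Y = 271 (Y = Add(270, Mul(-1, Mul(Rational(-1, 3), Add(0, Mul(-1, -3))))) = Add(270, Mul(-1, Mul(Rational(-1, 3), Add(0, 3)))) = Add(270, Mul(-1, Mul(Rational(-1, 3), 3))) = Add(270, Mul(-1, -1)) = Add(270, 1) = 271)
Mul(-1, Function('h')(Y)) = Mul(-1, Pow(271, 2)) = Mul(-1, 73441) = -73441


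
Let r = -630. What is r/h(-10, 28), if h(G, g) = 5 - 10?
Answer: 126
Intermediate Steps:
h(G, g) = -5
r/h(-10, 28) = -630/(-5) = -630*(-1/5) = 126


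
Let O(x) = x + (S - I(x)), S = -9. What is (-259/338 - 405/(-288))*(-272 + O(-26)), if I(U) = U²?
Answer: -3402163/5408 ≈ -629.10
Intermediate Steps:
O(x) = -9 + x - x² (O(x) = x + (-9 - x²) = -9 + x - x²)
(-259/338 - 405/(-288))*(-272 + O(-26)) = (-259/338 - 405/(-288))*(-272 + (-9 - 26 - 1*(-26)²)) = (-259*1/338 - 405*(-1/288))*(-272 + (-9 - 26 - 1*676)) = (-259/338 + 45/32)*(-272 + (-9 - 26 - 676)) = 3461*(-272 - 711)/5408 = (3461/5408)*(-983) = -3402163/5408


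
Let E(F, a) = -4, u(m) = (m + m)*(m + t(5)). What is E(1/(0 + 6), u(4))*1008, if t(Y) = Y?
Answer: -4032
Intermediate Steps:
u(m) = 2*m*(5 + m) (u(m) = (m + m)*(m + 5) = (2*m)*(5 + m) = 2*m*(5 + m))
E(1/(0 + 6), u(4))*1008 = -4*1008 = -4032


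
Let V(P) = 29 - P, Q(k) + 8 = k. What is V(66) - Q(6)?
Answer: -35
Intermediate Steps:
Q(k) = -8 + k
V(66) - Q(6) = (29 - 1*66) - (-8 + 6) = (29 - 66) - 1*(-2) = -37 + 2 = -35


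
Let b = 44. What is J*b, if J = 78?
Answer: 3432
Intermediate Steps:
J*b = 78*44 = 3432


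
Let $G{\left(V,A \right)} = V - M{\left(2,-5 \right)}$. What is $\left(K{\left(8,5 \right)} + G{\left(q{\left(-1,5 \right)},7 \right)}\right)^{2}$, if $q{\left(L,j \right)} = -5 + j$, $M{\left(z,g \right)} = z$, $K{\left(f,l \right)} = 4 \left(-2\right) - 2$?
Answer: $144$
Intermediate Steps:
$K{\left(f,l \right)} = -10$ ($K{\left(f,l \right)} = -8 - 2 = -10$)
$G{\left(V,A \right)} = -2 + V$ ($G{\left(V,A \right)} = V - 2 = -2 + V$)
$\left(K{\left(8,5 \right)} + G{\left(q{\left(-1,5 \right)},7 \right)}\right)^{2} = \left(-10 + \left(-2 + \left(-5 + 5\right)\right)\right)^{2} = \left(-10 + \left(-2 + 0\right)\right)^{2} = \left(-10 - 2\right)^{2} = \left(-12\right)^{2} = 144$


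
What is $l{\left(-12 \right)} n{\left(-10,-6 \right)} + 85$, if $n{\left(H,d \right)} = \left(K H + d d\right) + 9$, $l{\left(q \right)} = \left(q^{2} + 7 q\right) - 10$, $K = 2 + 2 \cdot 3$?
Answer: $-1665$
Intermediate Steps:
$K = 8$ ($K = 2 + 6 = 8$)
$l{\left(q \right)} = -10 + q^{2} + 7 q$
$n{\left(H,d \right)} = 9 + d^{2} + 8 H$ ($n{\left(H,d \right)} = \left(8 H + d d\right) + 9 = \left(8 H + d^{2}\right) + 9 = \left(d^{2} + 8 H\right) + 9 = 9 + d^{2} + 8 H$)
$l{\left(-12 \right)} n{\left(-10,-6 \right)} + 85 = \left(-10 + \left(-12\right)^{2} + 7 \left(-12\right)\right) \left(9 + \left(-6\right)^{2} + 8 \left(-10\right)\right) + 85 = \left(-10 + 144 - 84\right) \left(9 + 36 - 80\right) + 85 = 50 \left(-35\right) + 85 = -1750 + 85 = -1665$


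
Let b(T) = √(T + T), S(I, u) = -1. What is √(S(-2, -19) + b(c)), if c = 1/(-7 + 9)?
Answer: 0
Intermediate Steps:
c = ½ (c = 1/2 = ½ ≈ 0.50000)
b(T) = √2*√T (b(T) = √(2*T) = √2*√T)
√(S(-2, -19) + b(c)) = √(-1 + √2*√(½)) = √(-1 + √2*(√2/2)) = √(-1 + 1) = √0 = 0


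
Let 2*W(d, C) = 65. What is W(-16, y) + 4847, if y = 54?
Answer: 9759/2 ≈ 4879.5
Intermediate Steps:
W(d, C) = 65/2 (W(d, C) = (½)*65 = 65/2)
W(-16, y) + 4847 = 65/2 + 4847 = 9759/2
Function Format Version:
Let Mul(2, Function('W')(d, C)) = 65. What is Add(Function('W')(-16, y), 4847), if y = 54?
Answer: Rational(9759, 2) ≈ 4879.5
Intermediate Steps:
Function('W')(d, C) = Rational(65, 2) (Function('W')(d, C) = Mul(Rational(1, 2), 65) = Rational(65, 2))
Add(Function('W')(-16, y), 4847) = Add(Rational(65, 2), 4847) = Rational(9759, 2)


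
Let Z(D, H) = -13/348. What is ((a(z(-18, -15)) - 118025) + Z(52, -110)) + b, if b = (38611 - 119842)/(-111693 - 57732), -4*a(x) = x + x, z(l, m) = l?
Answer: -773131721393/6551100 ≈ -1.1802e+5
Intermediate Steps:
Z(D, H) = -13/348 (Z(D, H) = -13*1/348 = -13/348)
a(x) = -x/2 (a(x) = -(x + x)/4 = -x/2)
b = 27077/56475 (b = -81231/(-169425) = -81231*(-1/169425) = 27077/56475 ≈ 0.47945)
((a(z(-18, -15)) - 118025) + Z(52, -110)) + b = ((-1/2*(-18) - 118025) - 13/348) + 27077/56475 = ((9 - 118025) - 13/348) + 27077/56475 = (-118016 - 13/348) + 27077/56475 = -41069581/348 + 27077/56475 = -773131721393/6551100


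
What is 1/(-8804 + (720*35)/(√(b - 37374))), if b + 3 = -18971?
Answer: -31005487/273011997548 + 1575*I*√14087/136505998774 ≈ -0.00011357 + 1.3694e-6*I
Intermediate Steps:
b = -18974 (b = -3 - 18971 = -18974)
1/(-8804 + (720*35)/(√(b - 37374))) = 1/(-8804 + (720*35)/(√(-18974 - 37374))) = 1/(-8804 + 25200/(√(-56348))) = 1/(-8804 + 25200/((2*I*√14087))) = 1/(-8804 + 25200*(-I*√14087/28174)) = 1/(-8804 - 12600*I*√14087/14087)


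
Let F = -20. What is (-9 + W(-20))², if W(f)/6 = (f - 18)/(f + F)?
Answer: 1089/100 ≈ 10.890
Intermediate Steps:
W(f) = 6*(-18 + f)/(-20 + f) (W(f) = 6*((f - 18)/(f - 20)) = 6*((-18 + f)/(-20 + f)) = 6*(-18 + f)/(-20 + f))
(-9 + W(-20))² = (-9 + 6*(-18 - 20)/(-20 - 20))² = (-9 + 6*(-38)/(-40))² = (-9 + 6*(-1/40)*(-38))² = (-9 + 57/10)² = (-33/10)² = 1089/100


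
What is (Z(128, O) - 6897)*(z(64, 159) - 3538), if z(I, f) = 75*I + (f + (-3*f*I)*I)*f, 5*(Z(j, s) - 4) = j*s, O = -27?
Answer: 2355852629117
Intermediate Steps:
Z(j, s) = 4 + j*s/5 (Z(j, s) = 4 + (j*s)/5 = 4 + j*s/5)
z(I, f) = 75*I + f*(f - 3*f*I²) (z(I, f) = 75*I + (f + (-3*I*f)*I)*f = 75*I + (f - 3*f*I²)*f = 75*I + f*(f - 3*f*I²))
(Z(128, O) - 6897)*(z(64, 159) - 3538) = ((4 + (⅕)*128*(-27)) - 6897)*((159² + 75*64 - 3*64²*159²) - 3538) = ((4 - 3456/5) - 6897)*((25281 + 4800 - 3*4096*25281) - 3538) = (-3436/5 - 6897)*((25281 + 4800 - 310652928) - 3538) = -37921*(-310622847 - 3538)/5 = -37921/5*(-310626385) = 2355852629117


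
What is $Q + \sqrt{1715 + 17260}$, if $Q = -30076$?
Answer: $-30076 + 5 \sqrt{759} \approx -29938.0$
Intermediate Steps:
$Q + \sqrt{1715 + 17260} = -30076 + \sqrt{1715 + 17260} = -30076 + \sqrt{18975} = -30076 + 5 \sqrt{759}$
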